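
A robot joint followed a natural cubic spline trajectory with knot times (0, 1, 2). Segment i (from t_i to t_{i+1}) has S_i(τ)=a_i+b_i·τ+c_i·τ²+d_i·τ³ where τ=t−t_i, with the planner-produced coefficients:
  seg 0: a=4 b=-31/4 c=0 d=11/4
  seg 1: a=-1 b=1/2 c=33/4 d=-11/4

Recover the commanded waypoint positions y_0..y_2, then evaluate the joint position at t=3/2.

y_0=4 y_1=-1 y_2=5
S(3/2) = 31/32

y_0 = S_0(0) = a_0 = 4
y_1 = S_1(0) = a_1 = -1
y_2 = S_1(1) = 5
t_q=3/2 is in segment 1 (τ=1/2); S_1(τ)=31/32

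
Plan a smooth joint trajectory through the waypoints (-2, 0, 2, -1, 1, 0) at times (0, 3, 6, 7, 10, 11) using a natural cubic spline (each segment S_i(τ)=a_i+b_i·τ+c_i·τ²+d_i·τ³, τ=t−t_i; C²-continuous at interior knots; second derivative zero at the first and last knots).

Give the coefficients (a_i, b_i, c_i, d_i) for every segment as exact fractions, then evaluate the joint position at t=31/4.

  seg 0: a=-2 b=334/1563 c=0 d=236/4689
  seg 1: a=0 b=2458/1563 c=236/521 d=-1180/4689
  seg 2: a=2 b=-3914/1563 c=-944/521 d=2057/1563
  seg 3: a=-1 b=-3407/1563 c=1113/521 d=-1856/4689
  seg 4: a=1 b=-77/1563 c=-743/521 d=743/1563
S(31/4) = -13339/8336

Δ: Δ0=2/3, Δ1=2/3, Δ2=-3, Δ3=2/3, Δ4=-1
row 1: diag=12, rhs=0; c'=1/4, d'=0
row 2: denom=8−3·1/4=29/4; d'=(-22−3·0)/(29/4)=-88/29
row 3: denom=8−1·4/29=228/29; d'=(22−1·-88/29)/(228/29)=121/38
row 4: denom=8−3·29/76=521/76; d'=(-10−3·121/38)/(521/76)=-1486/521
back: M4=-1486/521
back: M3=121/38−29/76·-1486/521=2226/521
back: M2=-88/29−4/29·2226/521=-1888/521
back: M1=0−1/4·-1888/521=472/521
M: M0=0, M1=472/521, M2=-1888/521, M3=2226/521, M4=-1486/521, M5=0
seg 0: a=-2, c=M0/2=0, d=(M1−M0)/(6·3)=236/4689, b=Δ0−h0·(2M0+M1)/6=334/1563
seg 1: a=0, c=M1/2=236/521, d=(M2−M1)/(6·3)=-1180/4689, b=Δ1−h1·(2M1+M2)/6=2458/1563
seg 2: a=2, c=M2/2=-944/521, d=(M3−M2)/(6·1)=2057/1563, b=Δ2−h2·(2M2+M3)/6=-3914/1563
seg 3: a=-1, c=M3/2=1113/521, d=(M4−M3)/(6·3)=-1856/4689, b=Δ3−h3·(2M3+M4)/6=-3407/1563
seg 4: a=1, c=M4/2=-743/521, d=(M5−M4)/(6·1)=743/1563, b=Δ4−h4·(2M4+M5)/6=-77/1563
t_q=31/4 → seg 3, τ=3/4; S=-1+-3407/1563·τ+1113/521·τ²+-1856/4689·τ³=-13339/8336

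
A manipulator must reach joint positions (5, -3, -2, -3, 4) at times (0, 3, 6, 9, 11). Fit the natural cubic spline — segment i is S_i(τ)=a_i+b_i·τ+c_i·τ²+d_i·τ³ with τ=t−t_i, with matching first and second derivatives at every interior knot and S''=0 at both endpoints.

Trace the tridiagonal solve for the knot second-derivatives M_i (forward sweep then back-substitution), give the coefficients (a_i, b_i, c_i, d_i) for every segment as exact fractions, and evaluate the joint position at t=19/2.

  seg 0: a=5 b=-2983/828 c=0 d=775/7452
  seg 1: a=-3 b=-329/414 c=775/828 d=-1391/7452
  seg 2: a=-2 b=-181/828 c=-154/207 d=1753/7452
  seg 3: a=-3 b=691/414 c=379/276 d=-379/1656
S(19/2) = -8173/4416

Δ: Δ0=-8/3, Δ1=1/3, Δ2=-1/3, Δ3=7/2
row 1: diag=12, rhs=18; c'=1/4, d'=3/2
row 2: denom=12−3·1/4=45/4; d'=(-4−3·3/2)/(45/4)=-34/45
row 3: denom=10−3·4/15=46/5; d'=(23−3·-34/45)/(46/5)=379/138
back: M3=379/138
back: M2=-34/45−4/15·379/138=-308/207
back: M1=3/2−1/4·-308/207=775/414
M: M0=0, M1=775/414, M2=-308/207, M3=379/138, M4=0
seg 0: a=5, c=M0/2=0, d=(M1−M0)/(6·3)=775/7452, b=Δ0−h0·(2M0+M1)/6=-2983/828
seg 1: a=-3, c=M1/2=775/828, d=(M2−M1)/(6·3)=-1391/7452, b=Δ1−h1·(2M1+M2)/6=-329/414
seg 2: a=-2, c=M2/2=-154/207, d=(M3−M2)/(6·3)=1753/7452, b=Δ2−h2·(2M2+M3)/6=-181/828
seg 3: a=-3, c=M3/2=379/276, d=(M4−M3)/(6·2)=-379/1656, b=Δ3−h3·(2M3+M4)/6=691/414
t_q=19/2 → seg 3, τ=1/2; S=-3+691/414·τ+379/276·τ²+-379/1656·τ³=-8173/4416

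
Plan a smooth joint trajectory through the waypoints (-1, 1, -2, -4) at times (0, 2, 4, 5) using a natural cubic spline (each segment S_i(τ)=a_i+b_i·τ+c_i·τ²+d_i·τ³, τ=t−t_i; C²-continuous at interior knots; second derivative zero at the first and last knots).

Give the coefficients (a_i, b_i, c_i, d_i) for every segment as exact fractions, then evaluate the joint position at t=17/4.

  seg 0: a=-1 b=18/11 c=0 d=-7/44
  seg 1: a=1 b=-3/11 c=-21/22 d=15/88
  seg 2: a=-2 b=-45/22 c=3/44 d=-1/44
S(17/4) = -7061/2816

Δ: Δ0=1, Δ1=-3/2, Δ2=-2
row 1: diag=8, rhs=-15; c'=1/4, d'=-15/8
row 2: denom=6−2·1/4=11/2; d'=(-3−2·-15/8)/(11/2)=3/22
back: M2=3/22
back: M1=-15/8−1/4·3/22=-21/11
M: M0=0, M1=-21/11, M2=3/22, M3=0
seg 0: a=-1, c=M0/2=0, d=(M1−M0)/(6·2)=-7/44, b=Δ0−h0·(2M0+M1)/6=18/11
seg 1: a=1, c=M1/2=-21/22, d=(M2−M1)/(6·2)=15/88, b=Δ1−h1·(2M1+M2)/6=-3/11
seg 2: a=-2, c=M2/2=3/44, d=(M3−M2)/(6·1)=-1/44, b=Δ2−h2·(2M2+M3)/6=-45/22
t_q=17/4 → seg 2, τ=1/4; S=-2+-45/22·τ+3/44·τ²+-1/44·τ³=-7061/2816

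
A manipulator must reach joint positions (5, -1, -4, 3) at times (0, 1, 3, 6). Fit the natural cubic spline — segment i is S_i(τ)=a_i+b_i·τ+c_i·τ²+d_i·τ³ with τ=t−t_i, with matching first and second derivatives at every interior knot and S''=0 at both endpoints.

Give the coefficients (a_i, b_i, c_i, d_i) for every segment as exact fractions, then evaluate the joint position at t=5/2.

  seg 0: a=5 b=-20/3 c=0 d=2/3
  seg 1: a=-1 b=-14/3 c=2 d=-5/24
  seg 2: a=-4 b=5/6 c=3/4 d=-1/12
S(5/2) = -269/64

Δ: Δ0=-6, Δ1=-3/2, Δ2=7/3
row 1: diag=6, rhs=27; c'=1/3, d'=9/2
row 2: denom=10−2·1/3=28/3; d'=(23−2·9/2)/(28/3)=3/2
back: M2=3/2
back: M1=9/2−1/3·3/2=4
M: M0=0, M1=4, M2=3/2, M3=0
seg 0: a=5, c=M0/2=0, d=(M1−M0)/(6·1)=2/3, b=Δ0−h0·(2M0+M1)/6=-20/3
seg 1: a=-1, c=M1/2=2, d=(M2−M1)/(6·2)=-5/24, b=Δ1−h1·(2M1+M2)/6=-14/3
seg 2: a=-4, c=M2/2=3/4, d=(M3−M2)/(6·3)=-1/12, b=Δ2−h2·(2M2+M3)/6=5/6
t_q=5/2 → seg 1, τ=3/2; S=-1+-14/3·τ+2·τ²+-5/24·τ³=-269/64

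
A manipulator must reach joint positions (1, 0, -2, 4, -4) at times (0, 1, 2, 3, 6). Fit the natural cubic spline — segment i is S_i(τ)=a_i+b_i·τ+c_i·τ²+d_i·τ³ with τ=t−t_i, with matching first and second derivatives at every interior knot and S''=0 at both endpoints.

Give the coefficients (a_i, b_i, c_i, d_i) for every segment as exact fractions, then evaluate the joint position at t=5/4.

Δ: Δ0=-1, Δ1=-2, Δ2=6, Δ3=-8/3
row 1: diag=4, rhs=-6; c'=1/4, d'=-3/2
row 2: denom=4−1·1/4=15/4; d'=(48−1·-3/2)/(15/4)=66/5
row 3: denom=8−1·4/15=116/15; d'=(-52−1·66/5)/(116/15)=-489/58
back: M3=-489/58
back: M2=66/5−4/15·-489/58=448/29
back: M1=-3/2−1/4·448/29=-311/58
M: M0=0, M1=-311/58, M2=448/29, M3=-489/58, M4=0
seg 0: a=1, c=M0/2=0, d=(M1−M0)/(6·1)=-311/348, b=Δ0−h0·(2M0+M1)/6=-37/348
seg 1: a=0, c=M1/2=-311/116, d=(M2−M1)/(6·1)=1207/348, b=Δ1−h1·(2M1+M2)/6=-485/174
seg 2: a=-2, c=M2/2=224/29, d=(M3−M2)/(6·1)=-1385/348, b=Δ2−h2·(2M2+M3)/6=785/348
seg 3: a=4, c=M3/2=-489/116, d=(M4−M3)/(6·3)=163/348, b=Δ3−h3·(2M3+M4)/6=1003/174
t_q=5/4 → seg 1, τ=1/4; S=0+-485/174·τ+-311/116·τ²+1207/348·τ³=-6015/7424

  seg 0: a=1 b=-37/348 c=0 d=-311/348
  seg 1: a=0 b=-485/174 c=-311/116 d=1207/348
  seg 2: a=-2 b=785/348 c=224/29 d=-1385/348
  seg 3: a=4 b=1003/174 c=-489/116 d=163/348
S(5/4) = -6015/7424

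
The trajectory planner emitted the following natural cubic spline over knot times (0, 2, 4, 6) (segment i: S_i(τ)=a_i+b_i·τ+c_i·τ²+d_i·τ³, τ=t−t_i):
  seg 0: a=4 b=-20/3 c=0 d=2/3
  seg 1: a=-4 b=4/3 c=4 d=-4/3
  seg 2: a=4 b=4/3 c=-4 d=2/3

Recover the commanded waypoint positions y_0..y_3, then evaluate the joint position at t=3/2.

y_0 = S_0(0) = a_0 = 4
y_1 = S_1(0) = a_1 = -4
y_2 = S_2(0) = a_2 = 4
y_3 = S_2(2) = -4
t_q=3/2 is in segment 0 (τ=3/2); S_0(τ)=-15/4

y_0=4 y_1=-4 y_2=4 y_3=-4
S(3/2) = -15/4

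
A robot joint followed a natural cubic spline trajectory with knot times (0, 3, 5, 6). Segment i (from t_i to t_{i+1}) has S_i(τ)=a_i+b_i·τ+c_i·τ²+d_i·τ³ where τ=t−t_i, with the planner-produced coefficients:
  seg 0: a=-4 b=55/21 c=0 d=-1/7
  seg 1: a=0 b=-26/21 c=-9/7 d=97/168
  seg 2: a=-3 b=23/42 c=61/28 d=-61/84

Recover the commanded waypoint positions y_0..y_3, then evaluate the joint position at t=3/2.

y_0=-4 y_1=0 y_2=-3 y_3=-1
S(3/2) = -31/56

y_0 = S_0(0) = a_0 = -4
y_1 = S_1(0) = a_1 = 0
y_2 = S_2(0) = a_2 = -3
y_3 = S_2(1) = -1
t_q=3/2 is in segment 0 (τ=3/2); S_0(τ)=-31/56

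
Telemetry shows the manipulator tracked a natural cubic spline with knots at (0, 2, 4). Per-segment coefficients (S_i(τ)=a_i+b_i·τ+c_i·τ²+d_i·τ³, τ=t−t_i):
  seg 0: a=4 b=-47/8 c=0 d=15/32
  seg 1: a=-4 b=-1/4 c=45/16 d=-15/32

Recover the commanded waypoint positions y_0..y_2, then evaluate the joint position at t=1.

y_0=4 y_1=-4 y_2=3
S(1) = -45/32

y_0 = S_0(0) = a_0 = 4
y_1 = S_1(0) = a_1 = -4
y_2 = S_1(2) = 3
t_q=1 is in segment 0 (τ=1); S_0(τ)=-45/32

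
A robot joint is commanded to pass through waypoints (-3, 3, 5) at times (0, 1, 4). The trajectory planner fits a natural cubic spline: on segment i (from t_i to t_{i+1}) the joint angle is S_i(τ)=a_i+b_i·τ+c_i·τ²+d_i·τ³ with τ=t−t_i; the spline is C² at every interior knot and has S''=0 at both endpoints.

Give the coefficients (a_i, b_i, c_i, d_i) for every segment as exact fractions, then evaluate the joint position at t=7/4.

Δ: Δ0=6, Δ1=2/3
row 1: diag=8, rhs=-32; c'=3/8, d'=-4
back: M1=-4
M: M0=0, M1=-4, M2=0
seg 0: a=-3, c=M0/2=0, d=(M1−M0)/(6·1)=-2/3, b=Δ0−h0·(2M0+M1)/6=20/3
seg 1: a=3, c=M1/2=-2, d=(M2−M1)/(6·3)=2/9, b=Δ1−h1·(2M1+M2)/6=14/3
t_q=7/4 → seg 1, τ=3/4; S=3+14/3·τ+-2·τ²+2/9·τ³=175/32

  seg 0: a=-3 b=20/3 c=0 d=-2/3
  seg 1: a=3 b=14/3 c=-2 d=2/9
S(7/4) = 175/32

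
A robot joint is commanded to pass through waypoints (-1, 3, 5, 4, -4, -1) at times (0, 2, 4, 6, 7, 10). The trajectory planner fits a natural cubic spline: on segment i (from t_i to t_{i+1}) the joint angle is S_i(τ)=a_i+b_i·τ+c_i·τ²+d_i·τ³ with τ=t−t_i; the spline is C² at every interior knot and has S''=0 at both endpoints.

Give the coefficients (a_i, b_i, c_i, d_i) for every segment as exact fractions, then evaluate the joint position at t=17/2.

  seg 0: a=-1 b=3043/1282 c=0 d=-479/5128
  seg 1: a=3 b=803/641 c=-1437/2564 d=1113/5128
  seg 2: a=5 b=2071/1282 c=951/1282 d=-2307/2564
  seg 3: a=4 b=-7967/1282 c=-2985/641 d=3681/1282
  seg 4: a=-4 b=-4432/641 c=5073/1282 d=-1691/3846
S(17/2) = -71297/10256

Δ: Δ0=2, Δ1=1, Δ2=-1/2, Δ3=-8, Δ4=1
row 1: diag=8, rhs=-6; c'=1/4, d'=-3/4
row 2: denom=8−2·1/4=15/2; d'=(-9−2·-3/4)/(15/2)=-1
row 3: denom=6−2·4/15=82/15; d'=(-45−2·-1)/(82/15)=-645/82
row 4: denom=8−1·15/82=641/82; d'=(54−1·-645/82)/(641/82)=5073/641
back: M4=5073/641
back: M3=-645/82−15/82·5073/641=-5970/641
back: M2=-1−4/15·-5970/641=951/641
back: M1=-3/4−1/4·951/641=-1437/1282
M: M0=0, M1=-1437/1282, M2=951/641, M3=-5970/641, M4=5073/641, M5=0
seg 0: a=-1, c=M0/2=0, d=(M1−M0)/(6·2)=-479/5128, b=Δ0−h0·(2M0+M1)/6=3043/1282
seg 1: a=3, c=M1/2=-1437/2564, d=(M2−M1)/(6·2)=1113/5128, b=Δ1−h1·(2M1+M2)/6=803/641
seg 2: a=5, c=M2/2=951/1282, d=(M3−M2)/(6·2)=-2307/2564, b=Δ2−h2·(2M2+M3)/6=2071/1282
seg 3: a=4, c=M3/2=-2985/641, d=(M4−M3)/(6·1)=3681/1282, b=Δ3−h3·(2M3+M4)/6=-7967/1282
seg 4: a=-4, c=M4/2=5073/1282, d=(M5−M4)/(6·3)=-1691/3846, b=Δ4−h4·(2M4+M5)/6=-4432/641
t_q=17/2 → seg 4, τ=3/2; S=-4+-4432/641·τ+5073/1282·τ²+-1691/3846·τ³=-71297/10256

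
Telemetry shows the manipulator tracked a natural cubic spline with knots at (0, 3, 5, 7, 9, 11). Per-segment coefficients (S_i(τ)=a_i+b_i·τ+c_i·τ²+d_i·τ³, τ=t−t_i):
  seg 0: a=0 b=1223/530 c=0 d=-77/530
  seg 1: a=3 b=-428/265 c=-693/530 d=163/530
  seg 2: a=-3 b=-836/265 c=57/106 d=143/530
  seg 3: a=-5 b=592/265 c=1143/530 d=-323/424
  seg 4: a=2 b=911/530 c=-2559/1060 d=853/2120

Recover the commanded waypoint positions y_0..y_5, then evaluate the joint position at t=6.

y_0 = S_0(0) = a_0 = 0
y_1 = S_1(0) = a_1 = 3
y_2 = S_2(0) = a_2 = -3
y_3 = S_3(0) = a_3 = -5
y_4 = S_4(0) = a_4 = 2
y_5 = S_4(2) = -1
t_q=6 is in segment 2 (τ=1); S_2(τ)=-1417/265

y_0=0 y_1=3 y_2=-3 y_3=-5 y_4=2 y_5=-1
S(6) = -1417/265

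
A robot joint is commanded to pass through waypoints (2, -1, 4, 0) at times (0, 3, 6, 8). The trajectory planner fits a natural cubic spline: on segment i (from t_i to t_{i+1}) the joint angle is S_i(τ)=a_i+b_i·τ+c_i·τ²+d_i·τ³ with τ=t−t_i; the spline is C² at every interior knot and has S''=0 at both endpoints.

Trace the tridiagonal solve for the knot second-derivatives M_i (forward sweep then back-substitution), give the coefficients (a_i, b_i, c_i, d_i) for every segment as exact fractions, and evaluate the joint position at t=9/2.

Δ: Δ0=-1, Δ1=5/3, Δ2=-2
row 1: diag=12, rhs=16; c'=1/4, d'=4/3
row 2: denom=10−3·1/4=37/4; d'=(-22−3·4/3)/(37/4)=-104/37
back: M2=-104/37
back: M1=4/3−1/4·-104/37=226/111
M: M0=0, M1=226/111, M2=-104/37, M3=0
seg 0: a=2, c=M0/2=0, d=(M1−M0)/(6·3)=113/999, b=Δ0−h0·(2M0+M1)/6=-224/111
seg 1: a=-1, c=M1/2=113/111, d=(M2−M1)/(6·3)=-269/999, b=Δ1−h1·(2M1+M2)/6=115/111
seg 2: a=4, c=M2/2=-52/37, d=(M3−M2)/(6·2)=26/111, b=Δ2−h2·(2M2+M3)/6=-14/111
t_q=9/2 → seg 1, τ=3/2; S=-1+115/111·τ+113/111·τ²+-269/999·τ³=573/296

  seg 0: a=2 b=-224/111 c=0 d=113/999
  seg 1: a=-1 b=115/111 c=113/111 d=-269/999
  seg 2: a=4 b=-14/111 c=-52/37 d=26/111
S(9/2) = 573/296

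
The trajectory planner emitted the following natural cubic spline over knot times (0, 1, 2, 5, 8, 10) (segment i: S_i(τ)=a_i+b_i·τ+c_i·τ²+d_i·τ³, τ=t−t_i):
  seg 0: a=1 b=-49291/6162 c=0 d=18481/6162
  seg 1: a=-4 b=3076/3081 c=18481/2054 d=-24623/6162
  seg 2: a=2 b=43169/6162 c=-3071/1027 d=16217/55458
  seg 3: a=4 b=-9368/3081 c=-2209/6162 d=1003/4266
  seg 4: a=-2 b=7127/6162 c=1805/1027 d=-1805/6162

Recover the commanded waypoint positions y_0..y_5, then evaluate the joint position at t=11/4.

y_0=1 y_1=-4 y_2=2 y_3=4 y_4=-2 y_5=5
S(11/4) = 748721/131456

y_0 = S_0(0) = a_0 = 1
y_1 = S_1(0) = a_1 = -4
y_2 = S_2(0) = a_2 = 2
y_3 = S_3(0) = a_3 = 4
y_4 = S_4(0) = a_4 = -2
y_5 = S_4(2) = 5
t_q=11/4 is in segment 2 (τ=3/4); S_2(τ)=748721/131456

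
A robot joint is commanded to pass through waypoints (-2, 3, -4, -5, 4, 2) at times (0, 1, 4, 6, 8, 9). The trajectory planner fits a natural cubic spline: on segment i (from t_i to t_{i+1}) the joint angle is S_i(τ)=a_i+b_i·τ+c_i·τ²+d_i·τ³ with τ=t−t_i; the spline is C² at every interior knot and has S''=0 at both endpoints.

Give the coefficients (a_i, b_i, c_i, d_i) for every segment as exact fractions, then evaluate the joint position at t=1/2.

Δ: Δ0=5, Δ1=-7/3, Δ2=-1/2, Δ3=9/2, Δ4=-2
row 1: diag=8, rhs=-44; c'=3/8, d'=-11/2
row 2: denom=10−3·3/8=71/8; d'=(11−3·-11/2)/(71/8)=220/71
row 3: denom=8−2·16/71=536/71; d'=(30−2·220/71)/(536/71)=845/268
row 4: denom=6−2·71/268=733/134; d'=(-39−2·845/268)/(733/134)=-6071/733
back: M4=-6071/733
back: M3=845/268−71/268·-6071/733=7839/1466
back: M2=220/71−16/71·7839/1466=1388/733
back: M1=-11/2−3/8·1388/733=-4552/733
M: M0=0, M1=-4552/733, M2=1388/733, M3=7839/1466, M4=-6071/733, M5=0
seg 0: a=-2, c=M0/2=0, d=(M1−M0)/(6·1)=-2276/2199, b=Δ0−h0·(2M0+M1)/6=13271/2199
seg 1: a=3, c=M1/2=-2276/733, d=(M2−M1)/(6·3)=330/733, b=Δ1−h1·(2M1+M2)/6=6443/2199
seg 2: a=-4, c=M2/2=694/733, d=(M3−M2)/(6·2)=5063/17592, b=Δ2−h2·(2M2+M3)/6=-7795/2199
seg 3: a=-5, c=M3/2=7839/2932, d=(M4−M3)/(6·2)=-19981/17592, b=Δ3−h3·(2M3+M4)/6=16255/4398
seg 4: a=4, c=M4/2=-6071/1466, d=(M5−M4)/(6·1)=6071/4398, b=Δ4−h4·(2M4+M5)/6=1673/2199
t_q=1/2 → seg 0, τ=1/2; S=-2+13271/2199·τ+0·τ²+-2276/2199·τ³=651/733

  seg 0: a=-2 b=13271/2199 c=0 d=-2276/2199
  seg 1: a=3 b=6443/2199 c=-2276/733 d=330/733
  seg 2: a=-4 b=-7795/2199 c=694/733 d=5063/17592
  seg 3: a=-5 b=16255/4398 c=7839/2932 d=-19981/17592
  seg 4: a=4 b=1673/2199 c=-6071/1466 d=6071/4398
S(1/2) = 651/733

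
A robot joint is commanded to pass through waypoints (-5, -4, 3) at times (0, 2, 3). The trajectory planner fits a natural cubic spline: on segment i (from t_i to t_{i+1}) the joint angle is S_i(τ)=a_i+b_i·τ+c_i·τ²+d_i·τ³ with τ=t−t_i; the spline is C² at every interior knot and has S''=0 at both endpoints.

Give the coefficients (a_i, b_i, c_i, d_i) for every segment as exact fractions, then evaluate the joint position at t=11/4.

Δ: Δ0=1/2, Δ1=7
row 1: diag=6, rhs=39; c'=1/6, d'=13/2
back: M1=13/2
M: M0=0, M1=13/2, M2=0
seg 0: a=-5, c=M0/2=0, d=(M1−M0)/(6·2)=13/24, b=Δ0−h0·(2M0+M1)/6=-5/3
seg 1: a=-4, c=M1/2=13/4, d=(M2−M1)/(6·1)=-13/12, b=Δ1−h1·(2M1+M2)/6=29/6
t_q=11/4 → seg 1, τ=3/4; S=-4+29/6·τ+13/4·τ²+-13/12·τ³=255/256

  seg 0: a=-5 b=-5/3 c=0 d=13/24
  seg 1: a=-4 b=29/6 c=13/4 d=-13/12
S(11/4) = 255/256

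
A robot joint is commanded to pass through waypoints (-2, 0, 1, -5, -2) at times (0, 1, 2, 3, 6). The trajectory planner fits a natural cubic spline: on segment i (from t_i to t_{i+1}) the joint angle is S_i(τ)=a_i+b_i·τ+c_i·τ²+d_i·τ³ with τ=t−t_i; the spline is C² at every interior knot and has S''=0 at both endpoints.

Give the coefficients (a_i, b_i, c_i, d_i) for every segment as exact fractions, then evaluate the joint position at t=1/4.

  seg 0: a=-2 b=50/29 c=0 d=8/29
  seg 1: a=0 b=74/29 c=24/29 d=-69/29
  seg 2: a=1 b=-85/29 c=-183/29 d=94/29
  seg 3: a=-5 b=-169/29 c=99/29 d=-11/29
S(1/4) = -363/232

Δ: Δ0=2, Δ1=1, Δ2=-6, Δ3=1
row 1: diag=4, rhs=-6; c'=1/4, d'=-3/2
row 2: denom=4−1·1/4=15/4; d'=(-42−1·-3/2)/(15/4)=-54/5
row 3: denom=8−1·4/15=116/15; d'=(42−1·-54/5)/(116/15)=198/29
back: M3=198/29
back: M2=-54/5−4/15·198/29=-366/29
back: M1=-3/2−1/4·-366/29=48/29
M: M0=0, M1=48/29, M2=-366/29, M3=198/29, M4=0
seg 0: a=-2, c=M0/2=0, d=(M1−M0)/(6·1)=8/29, b=Δ0−h0·(2M0+M1)/6=50/29
seg 1: a=0, c=M1/2=24/29, d=(M2−M1)/(6·1)=-69/29, b=Δ1−h1·(2M1+M2)/6=74/29
seg 2: a=1, c=M2/2=-183/29, d=(M3−M2)/(6·1)=94/29, b=Δ2−h2·(2M2+M3)/6=-85/29
seg 3: a=-5, c=M3/2=99/29, d=(M4−M3)/(6·3)=-11/29, b=Δ3−h3·(2M3+M4)/6=-169/29
t_q=1/4 → seg 0, τ=1/4; S=-2+50/29·τ+0·τ²+8/29·τ³=-363/232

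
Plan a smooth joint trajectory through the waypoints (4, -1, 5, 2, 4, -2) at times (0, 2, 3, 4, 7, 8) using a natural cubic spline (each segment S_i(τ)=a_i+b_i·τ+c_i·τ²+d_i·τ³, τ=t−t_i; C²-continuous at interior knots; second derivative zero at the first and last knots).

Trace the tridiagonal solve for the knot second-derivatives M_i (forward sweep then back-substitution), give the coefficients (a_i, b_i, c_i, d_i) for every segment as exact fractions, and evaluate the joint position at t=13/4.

  seg 0: a=4 b=-46411/7302 c=0 d=7039/7302
  seg 1: a=-1 b=38057/7302 c=7039/1217 d=-36479/7302
  seg 2: a=5 b=6544/3651 c=-22401/2434 d=32209/7302
  seg 3: a=2 b=-24691/7302 c=4904/1217 d=-19571/21906
  seg 4: a=4 b=-12143/3651 c=-9763/2434 d=9763/7302
S(13/4) = 769815/155776

Δ: Δ0=-5/2, Δ1=6, Δ2=-3, Δ3=2/3, Δ4=-6
row 1: diag=6, rhs=51; c'=1/6, d'=17/2
row 2: denom=4−1·1/6=23/6; d'=(-54−1·17/2)/(23/6)=-375/23
row 3: denom=8−1·6/23=178/23; d'=(22−1·-375/23)/(178/23)=881/178
row 4: denom=8−3·69/178=1217/178; d'=(-40−3·881/178)/(1217/178)=-9763/1217
back: M4=-9763/1217
back: M3=881/178−69/178·-9763/1217=9808/1217
back: M2=-375/23−6/23·9808/1217=-22401/1217
back: M1=17/2−1/6·-22401/1217=14078/1217
M: M0=0, M1=14078/1217, M2=-22401/1217, M3=9808/1217, M4=-9763/1217, M5=0
seg 0: a=4, c=M0/2=0, d=(M1−M0)/(6·2)=7039/7302, b=Δ0−h0·(2M0+M1)/6=-46411/7302
seg 1: a=-1, c=M1/2=7039/1217, d=(M2−M1)/(6·1)=-36479/7302, b=Δ1−h1·(2M1+M2)/6=38057/7302
seg 2: a=5, c=M2/2=-22401/2434, d=(M3−M2)/(6·1)=32209/7302, b=Δ2−h2·(2M2+M3)/6=6544/3651
seg 3: a=2, c=M3/2=4904/1217, d=(M4−M3)/(6·3)=-19571/21906, b=Δ3−h3·(2M3+M4)/6=-24691/7302
seg 4: a=4, c=M4/2=-9763/2434, d=(M5−M4)/(6·1)=9763/7302, b=Δ4−h4·(2M4+M5)/6=-12143/3651
t_q=13/4 → seg 2, τ=1/4; S=5+6544/3651·τ+-22401/2434·τ²+32209/7302·τ³=769815/155776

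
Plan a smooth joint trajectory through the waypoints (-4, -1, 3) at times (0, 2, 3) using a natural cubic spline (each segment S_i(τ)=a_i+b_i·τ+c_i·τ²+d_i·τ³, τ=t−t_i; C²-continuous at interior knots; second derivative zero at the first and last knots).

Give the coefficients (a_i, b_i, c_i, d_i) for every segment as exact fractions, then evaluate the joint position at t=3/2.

Δ: Δ0=3/2, Δ1=4
row 1: diag=6, rhs=15; c'=1/6, d'=5/2
back: M1=5/2
M: M0=0, M1=5/2, M2=0
seg 0: a=-4, c=M0/2=0, d=(M1−M0)/(6·2)=5/24, b=Δ0−h0·(2M0+M1)/6=2/3
seg 1: a=-1, c=M1/2=5/4, d=(M2−M1)/(6·1)=-5/12, b=Δ1−h1·(2M1+M2)/6=19/6
t_q=3/2 → seg 0, τ=3/2; S=-4+2/3·τ+0·τ²+5/24·τ³=-147/64

  seg 0: a=-4 b=2/3 c=0 d=5/24
  seg 1: a=-1 b=19/6 c=5/4 d=-5/12
S(3/2) = -147/64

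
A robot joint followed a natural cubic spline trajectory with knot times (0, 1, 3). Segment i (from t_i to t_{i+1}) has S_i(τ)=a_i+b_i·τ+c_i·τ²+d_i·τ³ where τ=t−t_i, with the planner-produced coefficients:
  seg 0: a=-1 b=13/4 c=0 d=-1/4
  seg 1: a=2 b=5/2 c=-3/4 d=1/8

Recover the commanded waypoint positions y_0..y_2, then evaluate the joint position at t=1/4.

y_0 = S_0(0) = a_0 = -1
y_1 = S_1(0) = a_1 = 2
y_2 = S_1(2) = 5
t_q=1/4 is in segment 0 (τ=1/4); S_0(τ)=-49/256

y_0=-1 y_1=2 y_2=5
S(1/4) = -49/256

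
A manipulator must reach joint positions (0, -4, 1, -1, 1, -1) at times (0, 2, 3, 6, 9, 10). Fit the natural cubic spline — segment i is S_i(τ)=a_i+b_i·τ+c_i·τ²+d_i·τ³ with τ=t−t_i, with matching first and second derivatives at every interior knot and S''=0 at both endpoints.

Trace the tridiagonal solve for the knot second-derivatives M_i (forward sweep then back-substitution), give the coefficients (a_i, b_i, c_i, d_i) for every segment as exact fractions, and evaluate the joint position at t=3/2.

  seg 0: a=0 b=-5716/1219 c=0 d=1639/2438
  seg 1: a=-4 b=4118/1219 c=4917/1219 d=-2940/1219
  seg 2: a=1 b=5132/1219 c=-3903/1219 d=17293/32913
  seg 3: a=-1 b=-993/1219 c=5584/3657 d=-11335/32913
  seg 4: a=1 b=-1160/1219 c=-1917/1219 d=639/1219
S(3/2) = -92931/19504

Δ: Δ0=-2, Δ1=5, Δ2=-2/3, Δ3=2/3, Δ4=-2
row 1: diag=6, rhs=42; c'=1/6, d'=7
row 2: denom=8−1·1/6=47/6; d'=(-34−1·7)/(47/6)=-246/47
row 3: denom=12−3·18/47=510/47; d'=(8−3·-246/47)/(510/47)=557/255
row 4: denom=8−3·47/170=1219/170; d'=(-16−3·557/255)/(1219/170)=-3834/1219
back: M4=-3834/1219
back: M3=557/255−47/170·-3834/1219=11168/3657
back: M2=-246/47−18/47·11168/3657=-7806/1219
back: M1=7−1/6·-7806/1219=9834/1219
M: M0=0, M1=9834/1219, M2=-7806/1219, M3=11168/3657, M4=-3834/1219, M5=0
seg 0: a=0, c=M0/2=0, d=(M1−M0)/(6·2)=1639/2438, b=Δ0−h0·(2M0+M1)/6=-5716/1219
seg 1: a=-4, c=M1/2=4917/1219, d=(M2−M1)/(6·1)=-2940/1219, b=Δ1−h1·(2M1+M2)/6=4118/1219
seg 2: a=1, c=M2/2=-3903/1219, d=(M3−M2)/(6·3)=17293/32913, b=Δ2−h2·(2M2+M3)/6=5132/1219
seg 3: a=-1, c=M3/2=5584/3657, d=(M4−M3)/(6·3)=-11335/32913, b=Δ3−h3·(2M3+M4)/6=-993/1219
seg 4: a=1, c=M4/2=-1917/1219, d=(M5−M4)/(6·1)=639/1219, b=Δ4−h4·(2M4+M5)/6=-1160/1219
t_q=3/2 → seg 0, τ=3/2; S=0+-5716/1219·τ+0·τ²+1639/2438·τ³=-92931/19504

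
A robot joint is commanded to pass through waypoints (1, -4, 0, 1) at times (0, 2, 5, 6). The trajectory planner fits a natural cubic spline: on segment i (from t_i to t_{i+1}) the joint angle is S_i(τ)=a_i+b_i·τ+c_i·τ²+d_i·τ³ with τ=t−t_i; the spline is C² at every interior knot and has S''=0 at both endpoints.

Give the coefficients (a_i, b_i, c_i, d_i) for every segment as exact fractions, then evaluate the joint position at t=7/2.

Δ: Δ0=-5/2, Δ1=4/3, Δ2=1
row 1: diag=10, rhs=23; c'=3/10, d'=23/10
row 2: denom=8−3·3/10=71/10; d'=(-2−3·23/10)/(71/10)=-89/71
back: M2=-89/71
back: M1=23/10−3/10·-89/71=190/71
M: M0=0, M1=190/71, M2=-89/71, M3=0
seg 0: a=1, c=M0/2=0, d=(M1−M0)/(6·2)=95/426, b=Δ0−h0·(2M0+M1)/6=-1445/426
seg 1: a=-4, c=M1/2=95/71, d=(M2−M1)/(6·3)=-31/142, b=Δ1−h1·(2M1+M2)/6=-305/426
seg 2: a=0, c=M2/2=-89/142, d=(M3−M2)/(6·1)=89/426, b=Δ2−h2·(2M2+M3)/6=302/213
t_q=7/2 → seg 1, τ=3/2; S=-4+-305/426·τ+95/71·τ²+-31/142·τ³=-3181/1136

  seg 0: a=1 b=-1445/426 c=0 d=95/426
  seg 1: a=-4 b=-305/426 c=95/71 d=-31/142
  seg 2: a=0 b=302/213 c=-89/142 d=89/426
S(7/2) = -3181/1136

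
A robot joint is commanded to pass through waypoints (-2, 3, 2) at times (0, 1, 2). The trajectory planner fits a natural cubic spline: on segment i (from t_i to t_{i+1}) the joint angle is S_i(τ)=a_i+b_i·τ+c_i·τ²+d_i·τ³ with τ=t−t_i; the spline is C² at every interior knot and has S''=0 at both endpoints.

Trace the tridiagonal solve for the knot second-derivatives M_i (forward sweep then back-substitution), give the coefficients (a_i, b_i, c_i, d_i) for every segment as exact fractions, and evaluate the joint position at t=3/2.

Δ: Δ0=5, Δ1=-1
row 1: diag=4, rhs=-36; c'=1/4, d'=-9
back: M1=-9
M: M0=0, M1=-9, M2=0
seg 0: a=-2, c=M0/2=0, d=(M1−M0)/(6·1)=-3/2, b=Δ0−h0·(2M0+M1)/6=13/2
seg 1: a=3, c=M1/2=-9/2, d=(M2−M1)/(6·1)=3/2, b=Δ1−h1·(2M1+M2)/6=2
t_q=3/2 → seg 1, τ=1/2; S=3+2·τ+-9/2·τ²+3/2·τ³=49/16

  seg 0: a=-2 b=13/2 c=0 d=-3/2
  seg 1: a=3 b=2 c=-9/2 d=3/2
S(3/2) = 49/16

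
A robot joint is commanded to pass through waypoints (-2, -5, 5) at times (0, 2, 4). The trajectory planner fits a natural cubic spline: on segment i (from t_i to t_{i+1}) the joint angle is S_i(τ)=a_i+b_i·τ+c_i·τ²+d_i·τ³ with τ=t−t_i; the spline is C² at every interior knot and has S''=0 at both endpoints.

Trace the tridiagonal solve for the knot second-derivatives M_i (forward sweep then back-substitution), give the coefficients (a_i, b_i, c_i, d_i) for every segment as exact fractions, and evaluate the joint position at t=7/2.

  seg 0: a=-2 b=-25/8 c=0 d=13/32
  seg 1: a=-5 b=7/4 c=39/16 d=-13/32
S(7/2) = 445/256

Δ: Δ0=-3/2, Δ1=5
row 1: diag=8, rhs=39; c'=1/4, d'=39/8
back: M1=39/8
M: M0=0, M1=39/8, M2=0
seg 0: a=-2, c=M0/2=0, d=(M1−M0)/(6·2)=13/32, b=Δ0−h0·(2M0+M1)/6=-25/8
seg 1: a=-5, c=M1/2=39/16, d=(M2−M1)/(6·2)=-13/32, b=Δ1−h1·(2M1+M2)/6=7/4
t_q=7/2 → seg 1, τ=3/2; S=-5+7/4·τ+39/16·τ²+-13/32·τ³=445/256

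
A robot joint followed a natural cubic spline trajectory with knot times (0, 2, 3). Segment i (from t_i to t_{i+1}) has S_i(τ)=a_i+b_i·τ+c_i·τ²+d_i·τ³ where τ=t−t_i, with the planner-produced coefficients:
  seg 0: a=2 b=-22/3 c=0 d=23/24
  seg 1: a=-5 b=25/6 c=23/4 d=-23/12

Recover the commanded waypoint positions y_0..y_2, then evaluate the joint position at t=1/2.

y_0=2 y_1=-5 y_2=3
S(1/2) = -99/64

y_0 = S_0(0) = a_0 = 2
y_1 = S_1(0) = a_1 = -5
y_2 = S_1(1) = 3
t_q=1/2 is in segment 0 (τ=1/2); S_0(τ)=-99/64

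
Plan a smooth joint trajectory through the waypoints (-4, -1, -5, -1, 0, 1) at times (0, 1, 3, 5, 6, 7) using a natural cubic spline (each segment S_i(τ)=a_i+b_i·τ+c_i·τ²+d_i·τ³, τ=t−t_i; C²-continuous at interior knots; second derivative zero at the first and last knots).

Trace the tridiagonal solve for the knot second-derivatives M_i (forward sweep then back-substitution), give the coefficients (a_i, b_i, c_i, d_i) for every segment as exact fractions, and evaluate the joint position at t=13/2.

  seg 0: a=-4 b=947/229 c=0 d=-260/229
  seg 1: a=-1 b=167/229 c=-780/229 d=935/916
  seg 2: a=-5 b=-148/229 c=1245/458 d=-639/916
  seg 3: a=-1 b=425/229 c=-336/229 d=140/229
  seg 4: a=0 b=173/229 c=84/229 d=-28/229
S(13/2) = 104/229

Δ: Δ0=3, Δ1=-2, Δ2=2, Δ3=1, Δ4=1
row 1: diag=6, rhs=-30; c'=1/3, d'=-5
row 2: denom=8−2·1/3=22/3; d'=(24−2·-5)/(22/3)=51/11
row 3: denom=6−2·3/11=60/11; d'=(-6−2·51/11)/(60/11)=-14/5
row 4: denom=4−1·11/60=229/60; d'=(0−1·-14/5)/(229/60)=168/229
back: M4=168/229
back: M3=-14/5−11/60·168/229=-672/229
back: M2=51/11−3/11·-672/229=1245/229
back: M1=-5−1/3·1245/229=-1560/229
M: M0=0, M1=-1560/229, M2=1245/229, M3=-672/229, M4=168/229, M5=0
seg 0: a=-4, c=M0/2=0, d=(M1−M0)/(6·1)=-260/229, b=Δ0−h0·(2M0+M1)/6=947/229
seg 1: a=-1, c=M1/2=-780/229, d=(M2−M1)/(6·2)=935/916, b=Δ1−h1·(2M1+M2)/6=167/229
seg 2: a=-5, c=M2/2=1245/458, d=(M3−M2)/(6·2)=-639/916, b=Δ2−h2·(2M2+M3)/6=-148/229
seg 3: a=-1, c=M3/2=-336/229, d=(M4−M3)/(6·1)=140/229, b=Δ3−h3·(2M3+M4)/6=425/229
seg 4: a=0, c=M4/2=84/229, d=(M5−M4)/(6·1)=-28/229, b=Δ4−h4·(2M4+M5)/6=173/229
t_q=13/2 → seg 4, τ=1/2; S=0+173/229·τ+84/229·τ²+-28/229·τ³=104/229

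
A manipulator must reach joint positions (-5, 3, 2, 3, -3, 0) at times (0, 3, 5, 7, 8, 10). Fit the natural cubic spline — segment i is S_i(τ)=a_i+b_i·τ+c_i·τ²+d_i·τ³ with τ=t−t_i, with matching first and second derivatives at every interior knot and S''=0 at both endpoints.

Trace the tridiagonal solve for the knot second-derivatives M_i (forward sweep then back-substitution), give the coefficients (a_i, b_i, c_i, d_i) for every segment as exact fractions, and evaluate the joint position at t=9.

  seg 0: a=-5 b=1448/363 c=0 d=-160/1089
  seg 1: a=3 b=8/363 c=-160/121 d=1541/2904
  seg 2: a=2 b=799/726 c=901/484 d=-3139/2904
  seg 3: a=3 b=-146/33 c=-1119/242 d=2213/726
  seg 4: a=-3 b=-3287/726 c=547/121 d=-547/726
S(9) = -455/121

Δ: Δ0=8/3, Δ1=-1/2, Δ2=1/2, Δ3=-6, Δ4=3/2
row 1: diag=10, rhs=-19; c'=1/5, d'=-19/10
row 2: denom=8−2·1/5=38/5; d'=(6−2·-19/10)/(38/5)=49/38
row 3: denom=6−2·5/19=104/19; d'=(-39−2·49/38)/(104/19)=-395/52
row 4: denom=6−1·19/104=605/104; d'=(45−1·-395/52)/(605/104)=1094/121
back: M4=1094/121
back: M3=-395/52−19/104·1094/121=-1119/121
back: M2=49/38−5/19·-1119/121=901/242
back: M1=-19/10−1/5·901/242=-320/121
M: M0=0, M1=-320/121, M2=901/242, M3=-1119/121, M4=1094/121, M5=0
seg 0: a=-5, c=M0/2=0, d=(M1−M0)/(6·3)=-160/1089, b=Δ0−h0·(2M0+M1)/6=1448/363
seg 1: a=3, c=M1/2=-160/121, d=(M2−M1)/(6·2)=1541/2904, b=Δ1−h1·(2M1+M2)/6=8/363
seg 2: a=2, c=M2/2=901/484, d=(M3−M2)/(6·2)=-3139/2904, b=Δ2−h2·(2M2+M3)/6=799/726
seg 3: a=3, c=M3/2=-1119/242, d=(M4−M3)/(6·1)=2213/726, b=Δ3−h3·(2M3+M4)/6=-146/33
seg 4: a=-3, c=M4/2=547/121, d=(M5−M4)/(6·2)=-547/726, b=Δ4−h4·(2M4+M5)/6=-3287/726
t_q=9 → seg 4, τ=1; S=-3+-3287/726·τ+547/121·τ²+-547/726·τ³=-455/121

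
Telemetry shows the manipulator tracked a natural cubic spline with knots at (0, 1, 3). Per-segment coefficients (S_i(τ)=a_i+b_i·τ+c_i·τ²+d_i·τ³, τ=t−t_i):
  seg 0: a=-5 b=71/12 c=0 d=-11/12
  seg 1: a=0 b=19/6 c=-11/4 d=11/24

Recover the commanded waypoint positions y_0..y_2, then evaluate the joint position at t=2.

y_0=-5 y_1=0 y_2=-1
S(2) = 7/8

y_0 = S_0(0) = a_0 = -5
y_1 = S_1(0) = a_1 = 0
y_2 = S_1(2) = -1
t_q=2 is in segment 1 (τ=1); S_1(τ)=7/8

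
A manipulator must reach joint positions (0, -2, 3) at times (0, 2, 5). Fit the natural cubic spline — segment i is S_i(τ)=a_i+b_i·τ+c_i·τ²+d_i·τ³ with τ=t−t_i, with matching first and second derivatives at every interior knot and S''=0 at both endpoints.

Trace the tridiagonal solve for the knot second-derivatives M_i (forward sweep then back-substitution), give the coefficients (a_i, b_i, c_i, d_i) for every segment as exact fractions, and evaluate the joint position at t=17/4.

Δ: Δ0=-1, Δ1=5/3
row 1: diag=10, rhs=16; c'=3/10, d'=8/5
back: M1=8/5
M: M0=0, M1=8/5, M2=0
seg 0: a=0, c=M0/2=0, d=(M1−M0)/(6·2)=2/15, b=Δ0−h0·(2M0+M1)/6=-23/15
seg 1: a=-2, c=M1/2=4/5, d=(M2−M1)/(6·3)=-4/45, b=Δ1−h1·(2M1+M2)/6=1/15
t_q=17/4 → seg 1, τ=9/4; S=-2+1/15·τ+4/5·τ²+-4/45·τ³=19/16

  seg 0: a=0 b=-23/15 c=0 d=2/15
  seg 1: a=-2 b=1/15 c=4/5 d=-4/45
S(17/4) = 19/16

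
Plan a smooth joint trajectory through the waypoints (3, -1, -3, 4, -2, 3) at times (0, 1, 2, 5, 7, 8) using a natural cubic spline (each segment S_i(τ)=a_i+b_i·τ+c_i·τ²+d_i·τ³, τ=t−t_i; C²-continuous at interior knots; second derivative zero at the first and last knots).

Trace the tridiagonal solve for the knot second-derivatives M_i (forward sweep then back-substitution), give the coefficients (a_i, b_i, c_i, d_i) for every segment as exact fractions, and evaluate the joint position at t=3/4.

Δ: Δ0=-4, Δ1=-2, Δ2=7/3, Δ3=-3, Δ4=5
row 1: diag=4, rhs=12; c'=1/4, d'=3
row 2: denom=8−1·1/4=31/4; d'=(26−1·3)/(31/4)=92/31
row 3: denom=10−3·12/31=274/31; d'=(-32−3·92/31)/(274/31)=-634/137
row 4: denom=6−2·31/137=760/137; d'=(48−2·-634/137)/(760/137)=1961/190
back: M4=1961/190
back: M3=-634/137−31/137·1961/190=-1323/190
back: M2=92/31−12/31·-1323/190=538/95
back: M1=3−1/4·538/95=301/190
M: M0=0, M1=301/190, M2=538/95, M3=-1323/190, M4=1961/190, M5=0
seg 0: a=3, c=M0/2=0, d=(M1−M0)/(6·1)=301/1140, b=Δ0−h0·(2M0+M1)/6=-4861/1140
seg 1: a=-1, c=M1/2=301/380, d=(M2−M1)/(6·1)=155/228, b=Δ1−h1·(2M1+M2)/6=-1979/570
seg 2: a=-3, c=M2/2=269/95, d=(M3−M2)/(6·3)=-2399/3420, b=Δ2−h2·(2M2+M3)/6=173/1140
seg 3: a=4, c=M3/2=-1323/380, d=(M4−M3)/(6·2)=821/570, b=Δ3−h3·(2M3+M4)/6=-205/114
seg 4: a=-2, c=M4/2=1961/380, d=(M5−M4)/(6·1)=-1961/1140, b=Δ4−h4·(2M4+M5)/6=889/570
t_q=3/4 → seg 0, τ=3/4; S=3+-4861/1140·τ+0·τ²+301/1140·τ³=-2107/24320

  seg 0: a=3 b=-4861/1140 c=0 d=301/1140
  seg 1: a=-1 b=-1979/570 c=301/380 d=155/228
  seg 2: a=-3 b=173/1140 c=269/95 d=-2399/3420
  seg 3: a=4 b=-205/114 c=-1323/380 d=821/570
  seg 4: a=-2 b=889/570 c=1961/380 d=-1961/1140
S(3/4) = -2107/24320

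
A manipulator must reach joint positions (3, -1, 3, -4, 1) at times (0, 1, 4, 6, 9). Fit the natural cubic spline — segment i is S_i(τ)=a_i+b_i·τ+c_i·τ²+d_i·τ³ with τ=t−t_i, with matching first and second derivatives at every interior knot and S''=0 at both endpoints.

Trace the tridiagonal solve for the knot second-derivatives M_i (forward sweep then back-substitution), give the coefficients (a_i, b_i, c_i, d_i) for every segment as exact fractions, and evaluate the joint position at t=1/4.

  seg 0: a=3 b=-1700/339 c=0 d=344/339
  seg 1: a=-1 b=-668/339 c=344/113 d=-1976/3051
  seg 2: a=3 b=-404/339 c=-944/339 d=737/904
  seg 3: a=-4 b=-1727/678 c=2857/1356 d=-2857/12204
S(1/4) = 1593/904

Δ: Δ0=-4, Δ1=4/3, Δ2=-7/2, Δ3=5/3
row 1: diag=8, rhs=32; c'=3/8, d'=4
row 2: denom=10−3·3/8=71/8; d'=(-29−3·4)/(71/8)=-328/71
row 3: denom=10−2·16/71=678/71; d'=(31−2·-328/71)/(678/71)=2857/678
back: M3=2857/678
back: M2=-328/71−16/71·2857/678=-1888/339
back: M1=4−3/8·-1888/339=688/113
M: M0=0, M1=688/113, M2=-1888/339, M3=2857/678, M4=0
seg 0: a=3, c=M0/2=0, d=(M1−M0)/(6·1)=344/339, b=Δ0−h0·(2M0+M1)/6=-1700/339
seg 1: a=-1, c=M1/2=344/113, d=(M2−M1)/(6·3)=-1976/3051, b=Δ1−h1·(2M1+M2)/6=-668/339
seg 2: a=3, c=M2/2=-944/339, d=(M3−M2)/(6·2)=737/904, b=Δ2−h2·(2M2+M3)/6=-404/339
seg 3: a=-4, c=M3/2=2857/1356, d=(M4−M3)/(6·3)=-2857/12204, b=Δ3−h3·(2M3+M4)/6=-1727/678
t_q=1/4 → seg 0, τ=1/4; S=3+-1700/339·τ+0·τ²+344/339·τ³=1593/904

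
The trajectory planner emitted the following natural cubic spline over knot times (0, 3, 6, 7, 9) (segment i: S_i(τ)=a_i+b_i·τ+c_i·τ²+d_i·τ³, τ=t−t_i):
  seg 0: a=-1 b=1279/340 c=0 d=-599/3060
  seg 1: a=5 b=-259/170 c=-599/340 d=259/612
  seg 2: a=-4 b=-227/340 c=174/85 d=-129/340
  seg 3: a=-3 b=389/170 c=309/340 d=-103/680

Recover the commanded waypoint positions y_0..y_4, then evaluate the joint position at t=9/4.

y_0=-1 y_1=5 y_2=-4 y_3=-3 y_4=4
S(9/4) = 113897/21760

y_0 = S_0(0) = a_0 = -1
y_1 = S_1(0) = a_1 = 5
y_2 = S_2(0) = a_2 = -4
y_3 = S_3(0) = a_3 = -3
y_4 = S_3(2) = 4
t_q=9/4 is in segment 0 (τ=9/4); S_0(τ)=113897/21760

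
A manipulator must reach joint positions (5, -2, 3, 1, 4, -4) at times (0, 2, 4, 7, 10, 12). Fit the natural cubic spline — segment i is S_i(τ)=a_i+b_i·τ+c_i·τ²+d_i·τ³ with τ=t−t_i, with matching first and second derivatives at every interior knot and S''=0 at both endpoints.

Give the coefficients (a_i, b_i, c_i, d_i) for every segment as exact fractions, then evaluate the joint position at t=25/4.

Δ: Δ0=-7/2, Δ1=5/2, Δ2=-2/3, Δ3=1, Δ4=-4
row 1: diag=8, rhs=36; c'=1/4, d'=9/2
row 2: denom=10−2·1/4=19/2; d'=(-19−2·9/2)/(19/2)=-56/19
row 3: denom=12−3·6/19=210/19; d'=(10−3·-56/19)/(210/19)=179/105
row 4: denom=10−3·19/70=643/70; d'=(-30−3·179/105)/(643/70)=-2458/643
back: M4=-2458/643
back: M3=179/105−19/70·-2458/643=5290/1929
back: M2=-56/19−6/19·5290/1929=-2452/643
back: M1=9/2−1/4·-2452/643=7013/1286
M: M0=0, M1=7013/1286, M2=-2452/643, M3=5290/1929, M4=-2458/643, M5=0
seg 0: a=5, c=M0/2=0, d=(M1−M0)/(6·2)=7013/15432, b=Δ0−h0·(2M0+M1)/6=-10258/1929
seg 1: a=-2, c=M1/2=7013/2572, d=(M2−M1)/(6·2)=-11917/15432, b=Δ1−h1·(2M1+M2)/6=523/3858
seg 2: a=3, c=M2/2=-1226/643, d=(M3−M2)/(6·3)=6323/17361, b=Δ2−h2·(2M2+M3)/6=3425/1929
seg 3: a=1, c=M3/2=2645/1929, d=(M4−M3)/(6·3)=-6332/17361, b=Δ3−h3·(2M3+M4)/6=326/1929
seg 4: a=4, c=M4/2=-1229/643, d=(M5−M4)/(6·2)=1229/3858, b=Δ4−h4·(2M4+M5)/6=-2800/1929
t_q=25/4 → seg 2, τ=9/4; S=3+3425/1929·τ+-1226/643·τ²+6323/17361·τ³=61353/41152

  seg 0: a=5 b=-10258/1929 c=0 d=7013/15432
  seg 1: a=-2 b=523/3858 c=7013/2572 d=-11917/15432
  seg 2: a=3 b=3425/1929 c=-1226/643 d=6323/17361
  seg 3: a=1 b=326/1929 c=2645/1929 d=-6332/17361
  seg 4: a=4 b=-2800/1929 c=-1229/643 d=1229/3858
S(25/4) = 61353/41152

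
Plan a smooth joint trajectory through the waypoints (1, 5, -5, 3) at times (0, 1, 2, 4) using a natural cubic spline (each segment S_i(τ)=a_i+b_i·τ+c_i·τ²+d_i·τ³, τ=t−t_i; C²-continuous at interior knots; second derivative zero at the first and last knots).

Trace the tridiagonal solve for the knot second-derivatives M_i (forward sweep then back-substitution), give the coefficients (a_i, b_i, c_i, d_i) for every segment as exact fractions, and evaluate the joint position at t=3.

Δ: Δ0=4, Δ1=-10, Δ2=4
row 1: diag=4, rhs=-84; c'=1/4, d'=-21
row 2: denom=6−1·1/4=23/4; d'=(84−1·-21)/(23/4)=420/23
back: M2=420/23
back: M1=-21−1/4·420/23=-588/23
M: M0=0, M1=-588/23, M2=420/23, M3=0
seg 0: a=1, c=M0/2=0, d=(M1−M0)/(6·1)=-98/23, b=Δ0−h0·(2M0+M1)/6=190/23
seg 1: a=5, c=M1/2=-294/23, d=(M2−M1)/(6·1)=168/23, b=Δ1−h1·(2M1+M2)/6=-104/23
seg 2: a=-5, c=M2/2=210/23, d=(M3−M2)/(6·2)=-35/23, b=Δ2−h2·(2M2+M3)/6=-188/23
t_q=3 → seg 2, τ=1; S=-5+-188/23·τ+210/23·τ²+-35/23·τ³=-128/23

  seg 0: a=1 b=190/23 c=0 d=-98/23
  seg 1: a=5 b=-104/23 c=-294/23 d=168/23
  seg 2: a=-5 b=-188/23 c=210/23 d=-35/23
S(3) = -128/23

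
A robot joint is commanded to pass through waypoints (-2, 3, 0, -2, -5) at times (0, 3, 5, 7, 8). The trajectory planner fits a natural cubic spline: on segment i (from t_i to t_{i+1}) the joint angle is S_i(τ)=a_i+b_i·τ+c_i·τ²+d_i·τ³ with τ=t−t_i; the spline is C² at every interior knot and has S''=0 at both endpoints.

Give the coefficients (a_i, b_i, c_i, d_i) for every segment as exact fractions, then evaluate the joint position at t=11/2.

  seg 0: a=-2 b=865/312 c=0 d=-115/936
  seg 1: a=3 b=-85/156 c=-115/104 d=49/156
  seg 2: a=0 b=-187/156 c=81/104 d=-53/156
  seg 3: a=-2 b=-337/156 c=-131/104 d=131/312
S(11/2) = -93/208

Δ: Δ0=5/3, Δ1=-3/2, Δ2=-1, Δ3=-3
row 1: diag=10, rhs=-19; c'=1/5, d'=-19/10
row 2: denom=8−2·1/5=38/5; d'=(3−2·-19/10)/(38/5)=17/19
row 3: denom=6−2·5/19=104/19; d'=(-12−2·17/19)/(104/19)=-131/52
back: M3=-131/52
back: M2=17/19−5/19·-131/52=81/52
back: M1=-19/10−1/5·81/52=-115/52
M: M0=0, M1=-115/52, M2=81/52, M3=-131/52, M4=0
seg 0: a=-2, c=M0/2=0, d=(M1−M0)/(6·3)=-115/936, b=Δ0−h0·(2M0+M1)/6=865/312
seg 1: a=3, c=M1/2=-115/104, d=(M2−M1)/(6·2)=49/156, b=Δ1−h1·(2M1+M2)/6=-85/156
seg 2: a=0, c=M2/2=81/104, d=(M3−M2)/(6·2)=-53/156, b=Δ2−h2·(2M2+M3)/6=-187/156
seg 3: a=-2, c=M3/2=-131/104, d=(M4−M3)/(6·1)=131/312, b=Δ3−h3·(2M3+M4)/6=-337/156
t_q=11/2 → seg 2, τ=1/2; S=0+-187/156·τ+81/104·τ²+-53/156·τ³=-93/208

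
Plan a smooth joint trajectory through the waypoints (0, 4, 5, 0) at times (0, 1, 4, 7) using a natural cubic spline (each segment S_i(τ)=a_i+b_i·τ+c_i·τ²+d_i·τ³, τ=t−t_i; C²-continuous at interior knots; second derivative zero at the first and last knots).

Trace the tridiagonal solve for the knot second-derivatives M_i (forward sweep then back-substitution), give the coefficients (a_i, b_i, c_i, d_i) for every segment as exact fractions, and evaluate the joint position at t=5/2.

Δ: Δ0=4, Δ1=1/3, Δ2=-5/3
row 1: diag=8, rhs=-22; c'=3/8, d'=-11/4
row 2: denom=12−3·3/8=87/8; d'=(-12−3·-11/4)/(87/8)=-10/29
back: M2=-10/29
back: M1=-11/4−3/8·-10/29=-76/29
M: M0=0, M1=-76/29, M2=-10/29, M3=0
seg 0: a=0, c=M0/2=0, d=(M1−M0)/(6·1)=-38/87, b=Δ0−h0·(2M0+M1)/6=386/87
seg 1: a=4, c=M1/2=-38/29, d=(M2−M1)/(6·3)=11/87, b=Δ1−h1·(2M1+M2)/6=272/87
seg 2: a=5, c=M2/2=-5/29, d=(M3−M2)/(6·3)=5/261, b=Δ2−h2·(2M2+M3)/6=-115/87
t_q=5/2 → seg 1, τ=3/2; S=4+272/87·τ+-38/29·τ²+11/87·τ³=1431/232

  seg 0: a=0 b=386/87 c=0 d=-38/87
  seg 1: a=4 b=272/87 c=-38/29 d=11/87
  seg 2: a=5 b=-115/87 c=-5/29 d=5/261
S(5/2) = 1431/232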